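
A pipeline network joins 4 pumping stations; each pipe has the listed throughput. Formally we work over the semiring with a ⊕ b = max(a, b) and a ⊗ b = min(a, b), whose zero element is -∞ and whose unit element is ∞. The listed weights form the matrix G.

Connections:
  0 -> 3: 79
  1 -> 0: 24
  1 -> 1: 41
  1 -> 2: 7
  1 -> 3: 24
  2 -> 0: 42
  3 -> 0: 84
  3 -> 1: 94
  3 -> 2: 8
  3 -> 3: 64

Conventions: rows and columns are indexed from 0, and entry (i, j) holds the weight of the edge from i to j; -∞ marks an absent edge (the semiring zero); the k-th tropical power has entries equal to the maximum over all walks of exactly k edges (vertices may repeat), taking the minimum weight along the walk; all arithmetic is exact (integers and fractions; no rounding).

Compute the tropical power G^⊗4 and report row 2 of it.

G^⊗2:
  [79, 79, 8, 64]
  [24, 41, 8, 24]
  [-∞, -∞, -∞, 42]
  [64, 64, 8, 79]
G^⊗3:
  [64, 64, 8, 79]
  [24, 41, 8, 24]
  [42, 42, 8, 42]
  [79, 79, 8, 64]
G^⊗4:
  [79, 79, 8, 64]
  [24, 41, 8, 24]
  [42, 42, 8, 42]
  [64, 64, 8, 79]
Answer: row 2 of G^⊗4 = [42, 42, 8, 42]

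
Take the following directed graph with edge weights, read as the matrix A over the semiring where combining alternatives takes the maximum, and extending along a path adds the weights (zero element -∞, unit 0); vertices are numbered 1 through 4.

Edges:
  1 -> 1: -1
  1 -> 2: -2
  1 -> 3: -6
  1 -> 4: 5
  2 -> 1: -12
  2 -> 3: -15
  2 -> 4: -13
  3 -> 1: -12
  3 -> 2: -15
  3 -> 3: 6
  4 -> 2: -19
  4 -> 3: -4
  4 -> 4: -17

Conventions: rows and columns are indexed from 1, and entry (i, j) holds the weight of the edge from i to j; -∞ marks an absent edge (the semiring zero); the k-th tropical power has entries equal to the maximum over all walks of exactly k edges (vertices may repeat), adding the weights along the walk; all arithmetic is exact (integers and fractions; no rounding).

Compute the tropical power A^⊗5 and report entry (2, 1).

A^⊗2:
  [-2, -3, 1, 4]
  [-13, -14, -9, -7]
  [-6, -9, 12, -7]
  [-16, -19, 2, -32]
A^⊗3:
  [-3, -4, 7, 3]
  [-14, -15, -3, -8]
  [0, -3, 18, -1]
  [-10, -13, 8, -11]
A^⊗4:
  [-4, -5, 13, 2]
  [-15, -16, 3, -9]
  [6, 3, 24, 5]
  [-4, -7, 14, -5]
A^⊗5:
  [1, -2, 19, 1]
  [-9, -12, 9, -10]
  [12, 9, 30, 11]
  [2, -1, 20, 1]
Key observation: the optimum is the walk 2->3->3->3->3->1, with weight (-15) + 6 + 6 + 6 + (-12) = -9.
Optimal value attained by: walk 2->3->3->3->3->1.
Answer: (A^⊗5)[2][1] = -9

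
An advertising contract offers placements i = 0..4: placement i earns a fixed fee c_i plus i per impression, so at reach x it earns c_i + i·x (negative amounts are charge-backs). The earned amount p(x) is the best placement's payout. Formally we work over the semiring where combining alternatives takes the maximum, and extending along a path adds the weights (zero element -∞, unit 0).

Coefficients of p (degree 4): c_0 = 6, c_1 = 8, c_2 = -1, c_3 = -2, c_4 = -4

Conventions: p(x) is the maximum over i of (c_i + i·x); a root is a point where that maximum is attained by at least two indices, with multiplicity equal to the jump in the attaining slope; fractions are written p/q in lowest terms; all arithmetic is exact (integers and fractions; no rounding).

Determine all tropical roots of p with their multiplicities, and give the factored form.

hull edge (i=0, c=6) to (i=1, c=8): slope 2, span 1
hull edge (i=1, c=8) to (i=4, c=-4): slope -4, span 3
Factored form: p(x) = -4 ⊗ (x ⊕ (-2)) ⊗ (x ⊕ 4) ⊗ (x ⊕ 4) ⊗ (x ⊕ 4)
Answer: roots = -2 (mult 1), 4 (mult 3)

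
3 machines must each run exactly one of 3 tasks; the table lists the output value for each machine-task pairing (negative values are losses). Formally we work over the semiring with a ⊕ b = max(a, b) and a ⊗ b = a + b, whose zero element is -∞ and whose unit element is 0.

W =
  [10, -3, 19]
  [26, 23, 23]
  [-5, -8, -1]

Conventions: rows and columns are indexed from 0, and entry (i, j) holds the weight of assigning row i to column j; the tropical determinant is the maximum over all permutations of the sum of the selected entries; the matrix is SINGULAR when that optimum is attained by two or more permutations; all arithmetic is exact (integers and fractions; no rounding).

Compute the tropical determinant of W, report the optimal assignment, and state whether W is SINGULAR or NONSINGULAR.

σ = (0, 1, 2): 10 + 23 + (-1) = 32
σ = (0, 2, 1): 10 + 23 + (-8) = 25
σ = (1, 0, 2): (-3) + 26 + (-1) = 22
σ = (1, 2, 0): (-3) + 23 + (-5) = 15
σ = (2, 0, 1): 19 + 26 + (-8) = 37
σ = (2, 1, 0): 19 + 23 + (-5) = 37
Optimal value attained by: σ = (2, 0, 1).
Answer: det⊕(W) = 37; verdict: SINGULAR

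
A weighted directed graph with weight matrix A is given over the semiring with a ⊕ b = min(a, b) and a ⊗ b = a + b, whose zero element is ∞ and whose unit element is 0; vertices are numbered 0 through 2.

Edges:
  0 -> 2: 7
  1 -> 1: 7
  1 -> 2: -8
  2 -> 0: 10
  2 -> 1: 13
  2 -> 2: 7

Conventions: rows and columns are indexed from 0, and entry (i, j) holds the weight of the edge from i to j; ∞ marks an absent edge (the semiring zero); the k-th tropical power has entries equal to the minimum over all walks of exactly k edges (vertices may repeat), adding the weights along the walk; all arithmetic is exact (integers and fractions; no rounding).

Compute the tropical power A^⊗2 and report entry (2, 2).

A^⊗2:
  [17, 20, 14]
  [2, 5, -1]
  [17, 20, 5]
Key observation: the optimum is the walk 2->1->2, with weight 13 + (-8) = 5.
Optimal value attained by: walk 2->1->2.
Answer: (A^⊗2)[2][2] = 5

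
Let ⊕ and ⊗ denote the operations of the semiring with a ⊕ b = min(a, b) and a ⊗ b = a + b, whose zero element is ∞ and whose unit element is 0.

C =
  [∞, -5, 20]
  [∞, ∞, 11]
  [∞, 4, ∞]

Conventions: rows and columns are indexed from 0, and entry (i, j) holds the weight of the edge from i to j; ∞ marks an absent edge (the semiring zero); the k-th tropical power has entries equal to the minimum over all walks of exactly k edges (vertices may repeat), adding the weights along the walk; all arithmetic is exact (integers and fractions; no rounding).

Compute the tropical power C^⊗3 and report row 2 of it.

C^⊗2:
  [∞, 24, 6]
  [∞, 15, ∞]
  [∞, ∞, 15]
C^⊗3:
  [∞, 10, 35]
  [∞, ∞, 26]
  [∞, 19, ∞]
Answer: row 2 of C^⊗3 = [∞, 19, ∞]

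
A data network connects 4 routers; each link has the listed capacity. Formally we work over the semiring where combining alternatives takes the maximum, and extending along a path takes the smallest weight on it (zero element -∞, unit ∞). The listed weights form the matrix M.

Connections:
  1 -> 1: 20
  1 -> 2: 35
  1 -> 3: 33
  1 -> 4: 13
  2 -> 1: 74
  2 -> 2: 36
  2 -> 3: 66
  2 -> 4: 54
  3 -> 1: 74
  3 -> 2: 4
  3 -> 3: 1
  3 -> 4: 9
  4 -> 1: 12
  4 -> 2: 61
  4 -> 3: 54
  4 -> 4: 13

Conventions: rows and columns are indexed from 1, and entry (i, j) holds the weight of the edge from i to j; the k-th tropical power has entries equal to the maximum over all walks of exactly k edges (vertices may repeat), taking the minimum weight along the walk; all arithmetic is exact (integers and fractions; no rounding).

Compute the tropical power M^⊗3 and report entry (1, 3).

M^⊗2:
  [35, 35, 35, 35]
  [66, 54, 54, 36]
  [20, 35, 33, 13]
  [61, 36, 61, 54]
M^⊗3:
  [35, 35, 35, 35]
  [54, 36, 54, 54]
  [35, 35, 35, 35]
  [61, 54, 54, 36]
Key observation: the optimum is the walk 1->2->4->3, with weight 35 min 54 min 54 = 35.
Optimal value attained by: walk 1->2->4->3.
Answer: (M^⊗3)[1][3] = 35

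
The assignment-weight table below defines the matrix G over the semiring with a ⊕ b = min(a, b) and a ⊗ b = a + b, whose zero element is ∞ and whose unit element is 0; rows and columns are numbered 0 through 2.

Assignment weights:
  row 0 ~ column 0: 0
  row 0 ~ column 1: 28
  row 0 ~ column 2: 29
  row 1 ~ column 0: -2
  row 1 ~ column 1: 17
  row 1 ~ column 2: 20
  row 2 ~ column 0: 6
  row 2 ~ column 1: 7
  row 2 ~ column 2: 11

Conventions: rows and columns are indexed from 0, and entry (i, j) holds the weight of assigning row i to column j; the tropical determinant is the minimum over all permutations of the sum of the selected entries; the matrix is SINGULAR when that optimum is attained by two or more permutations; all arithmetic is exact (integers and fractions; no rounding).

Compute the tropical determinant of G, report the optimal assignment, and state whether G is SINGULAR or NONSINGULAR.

σ = (0, 1, 2): 0 + 17 + 11 = 28
σ = (0, 2, 1): 0 + 20 + 7 = 27
σ = (1, 0, 2): 28 + (-2) + 11 = 37
σ = (1, 2, 0): 28 + 20 + 6 = 54
σ = (2, 0, 1): 29 + (-2) + 7 = 34
σ = (2, 1, 0): 29 + 17 + 6 = 52
Optimal value attained by: σ = (0, 2, 1).
Answer: det⊕(G) = 27; verdict: NONSINGULAR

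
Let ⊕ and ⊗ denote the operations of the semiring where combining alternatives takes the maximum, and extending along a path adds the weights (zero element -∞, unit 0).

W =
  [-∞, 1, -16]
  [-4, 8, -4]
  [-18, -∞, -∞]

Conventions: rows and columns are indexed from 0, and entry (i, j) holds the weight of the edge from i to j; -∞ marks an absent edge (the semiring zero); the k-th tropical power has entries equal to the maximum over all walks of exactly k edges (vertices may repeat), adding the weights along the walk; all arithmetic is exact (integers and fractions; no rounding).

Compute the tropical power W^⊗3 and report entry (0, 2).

W^⊗2:
  [-3, 9, -3]
  [4, 16, 4]
  [-∞, -17, -34]
W^⊗3:
  [5, 17, 5]
  [12, 24, 12]
  [-21, -9, -21]
Key observation: the optimum is the walk 0->1->1->2, with weight 1 + 8 + (-4) = 5.
Optimal value attained by: walk 0->1->1->2.
Answer: (W^⊗3)[0][2] = 5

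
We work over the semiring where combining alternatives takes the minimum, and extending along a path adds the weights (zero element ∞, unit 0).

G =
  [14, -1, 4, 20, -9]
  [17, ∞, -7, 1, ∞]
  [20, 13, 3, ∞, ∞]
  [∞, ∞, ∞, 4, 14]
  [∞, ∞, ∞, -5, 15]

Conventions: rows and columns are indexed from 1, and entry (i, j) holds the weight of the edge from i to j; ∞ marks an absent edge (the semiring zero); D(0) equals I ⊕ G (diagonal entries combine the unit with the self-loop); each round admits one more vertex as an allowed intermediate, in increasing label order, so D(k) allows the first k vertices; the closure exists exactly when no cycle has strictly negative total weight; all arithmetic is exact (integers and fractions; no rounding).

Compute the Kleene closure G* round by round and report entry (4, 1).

D(0):
  [0, -1, 4, 20, -9]
  [17, 0, -7, 1, ∞]
  [20, 13, 0, ∞, ∞]
  [∞, ∞, ∞, 0, 14]
  [∞, ∞, ∞, -5, 0]
D(1):
  [0, -1, 4, 20, -9]
  [17, 0, -7, 1, 8]
  [20, 13, 0, 40, 11]
  [∞, ∞, ∞, 0, 14]
  [∞, ∞, ∞, -5, 0]
D(2):
  [0, -1, -8, 0, -9]
  [17, 0, -7, 1, 8]
  [20, 13, 0, 14, 11]
  [∞, ∞, ∞, 0, 14]
  [∞, ∞, ∞, -5, 0]
D(3):
  [0, -1, -8, 0, -9]
  [13, 0, -7, 1, 4]
  [20, 13, 0, 14, 11]
  [∞, ∞, ∞, 0, 14]
  [∞, ∞, ∞, -5, 0]
D(4):
  [0, -1, -8, 0, -9]
  [13, 0, -7, 1, 4]
  [20, 13, 0, 14, 11]
  [∞, ∞, ∞, 0, 14]
  [∞, ∞, ∞, -5, 0]
D(5):
  [0, -1, -8, -14, -9]
  [13, 0, -7, -1, 4]
  [20, 13, 0, 6, 11]
  [∞, ∞, ∞, 0, 14]
  [∞, ∞, ∞, -5, 0]
Answer: G*[4][1] = ∞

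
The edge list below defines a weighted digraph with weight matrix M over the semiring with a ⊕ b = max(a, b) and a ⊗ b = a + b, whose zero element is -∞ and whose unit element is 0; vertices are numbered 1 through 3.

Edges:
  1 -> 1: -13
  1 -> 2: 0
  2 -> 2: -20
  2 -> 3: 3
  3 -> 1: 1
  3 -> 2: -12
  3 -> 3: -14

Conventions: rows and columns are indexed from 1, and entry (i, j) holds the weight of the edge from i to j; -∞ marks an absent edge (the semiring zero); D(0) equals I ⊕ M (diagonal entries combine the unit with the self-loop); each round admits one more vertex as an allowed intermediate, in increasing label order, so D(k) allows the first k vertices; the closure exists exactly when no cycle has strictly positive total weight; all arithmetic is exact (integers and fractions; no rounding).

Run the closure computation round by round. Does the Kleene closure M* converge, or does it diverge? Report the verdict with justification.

D(0):
  [0, 0, -∞]
  [-∞, 0, 3]
  [1, -12, 0]
D(1):
  [0, 0, -∞]
  [-∞, 0, 3]
  [1, 1, 0]
Detection: at round 2, diagonal entry (3, 3) turns strictly positive.
Key observation: the cycle 3->1->2->3 has total weight 1 + 0 + 3, which is strictly positive.
Answer: DIVERGES — positive cycle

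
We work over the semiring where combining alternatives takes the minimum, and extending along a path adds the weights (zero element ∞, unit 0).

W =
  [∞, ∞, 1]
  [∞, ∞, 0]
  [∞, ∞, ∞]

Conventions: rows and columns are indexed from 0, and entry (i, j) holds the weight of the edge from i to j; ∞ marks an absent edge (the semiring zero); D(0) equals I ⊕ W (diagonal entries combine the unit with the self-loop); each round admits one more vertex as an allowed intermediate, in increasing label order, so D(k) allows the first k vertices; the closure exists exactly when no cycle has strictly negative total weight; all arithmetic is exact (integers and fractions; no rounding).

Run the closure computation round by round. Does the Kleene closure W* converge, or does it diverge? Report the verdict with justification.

D(0):
  [0, ∞, 1]
  [∞, 0, 0]
  [∞, ∞, 0]
D(1):
  [0, ∞, 1]
  [∞, 0, 0]
  [∞, ∞, 0]
D(2):
  [0, ∞, 1]
  [∞, 0, 0]
  [∞, ∞, 0]
D(3):
  [0, ∞, 1]
  [∞, 0, 0]
  [∞, ∞, 0]
Key observation: every diagonal entry stays at the unit through all rounds, so no improving cycle exists.
Answer: CONVERGES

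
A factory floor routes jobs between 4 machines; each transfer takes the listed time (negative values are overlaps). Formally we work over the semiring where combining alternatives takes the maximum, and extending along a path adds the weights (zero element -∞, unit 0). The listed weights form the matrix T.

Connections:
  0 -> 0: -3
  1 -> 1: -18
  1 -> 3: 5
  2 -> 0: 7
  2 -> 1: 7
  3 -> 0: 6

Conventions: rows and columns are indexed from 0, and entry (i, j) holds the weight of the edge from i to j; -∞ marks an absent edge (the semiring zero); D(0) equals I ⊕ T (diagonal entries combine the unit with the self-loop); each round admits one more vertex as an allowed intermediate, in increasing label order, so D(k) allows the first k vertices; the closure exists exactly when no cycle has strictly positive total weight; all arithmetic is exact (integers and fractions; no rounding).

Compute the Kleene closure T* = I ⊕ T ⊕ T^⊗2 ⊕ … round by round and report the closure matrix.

D(0):
  [0, -∞, -∞, -∞]
  [-∞, 0, -∞, 5]
  [7, 7, 0, -∞]
  [6, -∞, -∞, 0]
D(1):
  [0, -∞, -∞, -∞]
  [-∞, 0, -∞, 5]
  [7, 7, 0, -∞]
  [6, -∞, -∞, 0]
D(2):
  [0, -∞, -∞, -∞]
  [-∞, 0, -∞, 5]
  [7, 7, 0, 12]
  [6, -∞, -∞, 0]
D(3):
  [0, -∞, -∞, -∞]
  [-∞, 0, -∞, 5]
  [7, 7, 0, 12]
  [6, -∞, -∞, 0]
D(4):
  [0, -∞, -∞, -∞]
  [11, 0, -∞, 5]
  [18, 7, 0, 12]
  [6, -∞, -∞, 0]
Answer: T* = [[0, -∞, -∞, -∞], [11, 0, -∞, 5], [18, 7, 0, 12], [6, -∞, -∞, 0]]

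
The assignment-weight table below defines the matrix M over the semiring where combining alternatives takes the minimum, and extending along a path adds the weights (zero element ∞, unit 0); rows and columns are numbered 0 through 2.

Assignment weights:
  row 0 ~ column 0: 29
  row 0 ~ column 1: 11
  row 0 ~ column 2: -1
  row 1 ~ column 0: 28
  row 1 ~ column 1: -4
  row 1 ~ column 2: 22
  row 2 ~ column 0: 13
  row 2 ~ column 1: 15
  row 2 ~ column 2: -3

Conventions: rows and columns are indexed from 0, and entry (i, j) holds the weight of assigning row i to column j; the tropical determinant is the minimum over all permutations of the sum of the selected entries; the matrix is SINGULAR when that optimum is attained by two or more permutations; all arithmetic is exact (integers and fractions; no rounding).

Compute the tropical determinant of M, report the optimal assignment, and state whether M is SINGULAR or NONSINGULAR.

σ = (0, 1, 2): 29 + (-4) + (-3) = 22
σ = (0, 2, 1): 29 + 22 + 15 = 66
σ = (1, 0, 2): 11 + 28 + (-3) = 36
σ = (1, 2, 0): 11 + 22 + 13 = 46
σ = (2, 0, 1): (-1) + 28 + 15 = 42
σ = (2, 1, 0): (-1) + (-4) + 13 = 8
Optimal value attained by: σ = (2, 1, 0).
Answer: det⊕(M) = 8; verdict: NONSINGULAR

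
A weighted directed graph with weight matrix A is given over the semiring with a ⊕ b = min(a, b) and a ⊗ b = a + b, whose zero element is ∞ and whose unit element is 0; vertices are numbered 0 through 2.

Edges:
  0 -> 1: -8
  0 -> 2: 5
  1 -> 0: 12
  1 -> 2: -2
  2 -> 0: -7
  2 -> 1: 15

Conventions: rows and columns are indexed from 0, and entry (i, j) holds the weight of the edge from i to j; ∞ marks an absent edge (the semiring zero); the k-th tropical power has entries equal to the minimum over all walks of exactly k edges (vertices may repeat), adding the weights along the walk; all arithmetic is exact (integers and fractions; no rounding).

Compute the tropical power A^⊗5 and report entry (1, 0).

A^⊗2:
  [-2, 20, -10]
  [-9, 4, 17]
  [27, -15, -2]
A^⊗3:
  [-17, -10, 3]
  [10, -17, -4]
  [-9, 13, -17]
A^⊗4:
  [-4, -25, -12]
  [-11, 2, -19]
  [-24, -17, -4]
A^⊗5:
  [-19, -12, -27]
  [-26, -19, -6]
  [-11, -32, -19]
Key observation: the optimum is the walk 1->2->0->1->2->0, with weight (-2) + (-7) + (-8) + (-2) + (-7) = -26.
Optimal value attained by: walk 1->2->0->1->2->0.
Answer: (A^⊗5)[1][0] = -26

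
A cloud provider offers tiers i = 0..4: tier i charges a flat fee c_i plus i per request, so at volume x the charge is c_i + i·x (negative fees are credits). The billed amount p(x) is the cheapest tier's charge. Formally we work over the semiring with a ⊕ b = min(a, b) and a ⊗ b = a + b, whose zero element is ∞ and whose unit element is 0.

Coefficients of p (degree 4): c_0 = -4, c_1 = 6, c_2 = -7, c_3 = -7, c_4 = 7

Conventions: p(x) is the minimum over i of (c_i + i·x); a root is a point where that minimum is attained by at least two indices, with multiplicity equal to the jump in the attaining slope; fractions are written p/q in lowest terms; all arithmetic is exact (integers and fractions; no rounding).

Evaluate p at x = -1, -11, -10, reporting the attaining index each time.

p(-1) = min(-4+0·(-1)=-4, 6+1·(-1)=5, -7+2·(-1)=-9, -7+3·(-1)=-10, 7+4·(-1)=3) = -10 (attained by i=3)
p(-11) = min(-4+0·(-11)=-4, 6+1·(-11)=-5, -7+2·(-11)=-29, -7+3·(-11)=-40, 7+4·(-11)=-37) = -40 (attained by i=3)
p(-10) = min(-4+0·(-10)=-4, 6+1·(-10)=-4, -7+2·(-10)=-27, -7+3·(-10)=-37, 7+4·(-10)=-33) = -37 (attained by i=3)
Answer: p(-1) = -10; p(-11) = -40; p(-10) = -37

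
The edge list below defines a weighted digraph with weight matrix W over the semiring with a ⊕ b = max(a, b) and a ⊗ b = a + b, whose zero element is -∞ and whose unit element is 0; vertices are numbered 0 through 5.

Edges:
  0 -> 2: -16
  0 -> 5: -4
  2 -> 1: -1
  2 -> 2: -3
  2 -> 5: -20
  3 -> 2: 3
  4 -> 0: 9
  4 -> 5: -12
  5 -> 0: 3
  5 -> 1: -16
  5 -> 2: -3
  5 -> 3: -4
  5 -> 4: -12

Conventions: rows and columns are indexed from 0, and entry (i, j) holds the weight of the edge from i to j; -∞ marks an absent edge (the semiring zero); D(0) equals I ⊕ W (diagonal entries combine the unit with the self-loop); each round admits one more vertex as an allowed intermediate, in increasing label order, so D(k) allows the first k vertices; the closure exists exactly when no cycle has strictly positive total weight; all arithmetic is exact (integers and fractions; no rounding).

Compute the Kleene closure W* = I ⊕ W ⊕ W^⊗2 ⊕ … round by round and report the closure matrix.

D(0):
  [0, -∞, -16, -∞, -∞, -4]
  [-∞, 0, -∞, -∞, -∞, -∞]
  [-∞, -1, 0, -∞, -∞, -20]
  [-∞, -∞, 3, 0, -∞, -∞]
  [9, -∞, -∞, -∞, 0, -12]
  [3, -16, -3, -4, -12, 0]
D(1):
  [0, -∞, -16, -∞, -∞, -4]
  [-∞, 0, -∞, -∞, -∞, -∞]
  [-∞, -1, 0, -∞, -∞, -20]
  [-∞, -∞, 3, 0, -∞, -∞]
  [9, -∞, -7, -∞, 0, 5]
  [3, -16, -3, -4, -12, 0]
D(2):
  [0, -∞, -16, -∞, -∞, -4]
  [-∞, 0, -∞, -∞, -∞, -∞]
  [-∞, -1, 0, -∞, -∞, -20]
  [-∞, -∞, 3, 0, -∞, -∞]
  [9, -∞, -7, -∞, 0, 5]
  [3, -16, -3, -4, -12, 0]
D(3):
  [0, -17, -16, -∞, -∞, -4]
  [-∞, 0, -∞, -∞, -∞, -∞]
  [-∞, -1, 0, -∞, -∞, -20]
  [-∞, 2, 3, 0, -∞, -17]
  [9, -8, -7, -∞, 0, 5]
  [3, -4, -3, -4, -12, 0]
D(4):
  [0, -17, -16, -∞, -∞, -4]
  [-∞, 0, -∞, -∞, -∞, -∞]
  [-∞, -1, 0, -∞, -∞, -20]
  [-∞, 2, 3, 0, -∞, -17]
  [9, -8, -7, -∞, 0, 5]
  [3, -2, -1, -4, -12, 0]
D(5):
  [0, -17, -16, -∞, -∞, -4]
  [-∞, 0, -∞, -∞, -∞, -∞]
  [-∞, -1, 0, -∞, -∞, -20]
  [-∞, 2, 3, 0, -∞, -17]
  [9, -8, -7, -∞, 0, 5]
  [3, -2, -1, -4, -12, 0]
D(6):
  [0, -6, -5, -8, -16, -4]
  [-∞, 0, -∞, -∞, -∞, -∞]
  [-17, -1, 0, -24, -32, -20]
  [-14, 2, 3, 0, -29, -17]
  [9, 3, 4, 1, 0, 5]
  [3, -2, -1, -4, -12, 0]
Answer: W* = [[0, -6, -5, -8, -16, -4], [-∞, 0, -∞, -∞, -∞, -∞], [-17, -1, 0, -24, -32, -20], [-14, 2, 3, 0, -29, -17], [9, 3, 4, 1, 0, 5], [3, -2, -1, -4, -12, 0]]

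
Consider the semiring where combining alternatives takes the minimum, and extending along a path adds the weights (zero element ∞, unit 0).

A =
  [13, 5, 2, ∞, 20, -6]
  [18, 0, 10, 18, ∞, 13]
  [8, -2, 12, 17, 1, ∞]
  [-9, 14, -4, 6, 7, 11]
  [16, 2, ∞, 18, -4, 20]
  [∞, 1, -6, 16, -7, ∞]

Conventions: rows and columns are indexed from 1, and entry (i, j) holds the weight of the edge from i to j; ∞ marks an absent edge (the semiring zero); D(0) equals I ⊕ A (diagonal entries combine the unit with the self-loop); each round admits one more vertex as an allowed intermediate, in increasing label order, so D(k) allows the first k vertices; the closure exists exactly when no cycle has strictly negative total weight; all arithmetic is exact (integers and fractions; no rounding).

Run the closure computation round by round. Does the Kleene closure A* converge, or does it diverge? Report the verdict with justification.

Detection: at round 0, diagonal entry (5, 5) turns strictly negative.
Key observation: the cycle 5->5 has total weight (-4), which is strictly negative.
Answer: DIVERGES — negative cycle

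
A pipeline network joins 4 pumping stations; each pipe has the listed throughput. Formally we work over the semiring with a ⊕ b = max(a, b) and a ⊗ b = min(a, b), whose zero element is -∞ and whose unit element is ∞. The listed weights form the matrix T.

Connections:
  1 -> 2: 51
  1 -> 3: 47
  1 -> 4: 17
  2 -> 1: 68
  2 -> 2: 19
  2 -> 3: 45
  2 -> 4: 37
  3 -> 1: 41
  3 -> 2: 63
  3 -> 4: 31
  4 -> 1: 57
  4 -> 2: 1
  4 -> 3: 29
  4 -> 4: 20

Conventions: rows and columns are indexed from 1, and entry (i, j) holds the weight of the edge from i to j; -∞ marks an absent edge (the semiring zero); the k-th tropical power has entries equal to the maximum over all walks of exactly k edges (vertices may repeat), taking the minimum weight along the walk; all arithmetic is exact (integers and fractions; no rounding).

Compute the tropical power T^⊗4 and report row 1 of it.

T^⊗2:
  [51, 47, 45, 37]
  [41, 51, 47, 31]
  [63, 41, 45, 37]
  [29, 51, 47, 29]
T^⊗3:
  [47, 51, 47, 37]
  [51, 47, 45, 37]
  [41, 51, 47, 37]
  [51, 47, 45, 37]
T^⊗4:
  [51, 47, 47, 37]
  [47, 51, 47, 37]
  [51, 47, 45, 37]
  [47, 51, 47, 37]
Answer: row 1 of T^⊗4 = [51, 47, 47, 37]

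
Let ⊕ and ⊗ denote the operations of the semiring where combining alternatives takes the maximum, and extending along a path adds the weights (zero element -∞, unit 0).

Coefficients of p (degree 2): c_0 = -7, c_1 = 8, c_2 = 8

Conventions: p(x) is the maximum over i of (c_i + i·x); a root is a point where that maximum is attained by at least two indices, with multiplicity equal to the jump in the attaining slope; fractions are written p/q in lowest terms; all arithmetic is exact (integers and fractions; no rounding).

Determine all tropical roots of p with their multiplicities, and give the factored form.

hull edge (i=0, c=-7) to (i=1, c=8): slope 15, span 1
hull edge (i=1, c=8) to (i=2, c=8): slope 0, span 1
Factored form: p(x) = 8 ⊗ (x ⊕ (-15)) ⊗ (x ⊕ 0)
Answer: roots = -15 (mult 1), 0 (mult 1)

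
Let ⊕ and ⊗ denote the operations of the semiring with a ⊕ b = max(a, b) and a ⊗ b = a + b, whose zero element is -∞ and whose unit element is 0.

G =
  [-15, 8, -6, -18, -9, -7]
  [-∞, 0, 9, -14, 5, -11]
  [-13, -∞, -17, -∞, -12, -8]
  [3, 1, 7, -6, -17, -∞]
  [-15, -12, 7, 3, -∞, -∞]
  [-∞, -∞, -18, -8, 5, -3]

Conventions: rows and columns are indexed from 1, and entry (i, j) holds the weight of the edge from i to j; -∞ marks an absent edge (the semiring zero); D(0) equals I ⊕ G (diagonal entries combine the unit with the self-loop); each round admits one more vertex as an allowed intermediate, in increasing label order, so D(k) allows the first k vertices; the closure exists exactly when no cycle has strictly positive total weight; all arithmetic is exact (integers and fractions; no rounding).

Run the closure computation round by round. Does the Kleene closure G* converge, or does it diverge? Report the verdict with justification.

D(0):
  [0, 8, -6, -18, -9, -7]
  [-∞, 0, 9, -14, 5, -11]
  [-13, -∞, 0, -∞, -12, -8]
  [3, 1, 7, 0, -17, -∞]
  [-15, -12, 7, 3, 0, -∞]
  [-∞, -∞, -18, -8, 5, 0]
D(1):
  [0, 8, -6, -18, -9, -7]
  [-∞, 0, 9, -14, 5, -11]
  [-13, -5, 0, -31, -12, -8]
  [3, 11, 7, 0, -6, -4]
  [-15, -7, 7, 3, 0, -22]
  [-∞, -∞, -18, -8, 5, 0]
Detection: at round 2, diagonal entry (3, 3) turns strictly positive.
Key observation: the cycle 3->1->2->3 has total weight (-13) + 8 + 9, which is strictly positive.
Answer: DIVERGES — positive cycle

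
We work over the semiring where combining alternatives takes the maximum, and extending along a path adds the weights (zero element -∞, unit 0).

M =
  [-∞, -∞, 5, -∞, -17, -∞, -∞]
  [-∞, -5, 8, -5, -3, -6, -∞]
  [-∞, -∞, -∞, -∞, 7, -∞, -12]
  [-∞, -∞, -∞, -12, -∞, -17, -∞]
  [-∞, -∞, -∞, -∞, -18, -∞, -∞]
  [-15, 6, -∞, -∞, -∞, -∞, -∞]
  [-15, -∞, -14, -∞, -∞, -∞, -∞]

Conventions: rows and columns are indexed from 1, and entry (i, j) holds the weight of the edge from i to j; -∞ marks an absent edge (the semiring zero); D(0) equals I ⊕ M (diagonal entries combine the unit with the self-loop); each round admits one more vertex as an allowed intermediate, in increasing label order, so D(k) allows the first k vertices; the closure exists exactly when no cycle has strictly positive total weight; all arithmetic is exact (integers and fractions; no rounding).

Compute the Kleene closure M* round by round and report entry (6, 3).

D(0):
  [0, -∞, 5, -∞, -17, -∞, -∞]
  [-∞, 0, 8, -5, -3, -6, -∞]
  [-∞, -∞, 0, -∞, 7, -∞, -12]
  [-∞, -∞, -∞, 0, -∞, -17, -∞]
  [-∞, -∞, -∞, -∞, 0, -∞, -∞]
  [-15, 6, -∞, -∞, -∞, 0, -∞]
  [-15, -∞, -14, -∞, -∞, -∞, 0]
D(1):
  [0, -∞, 5, -∞, -17, -∞, -∞]
  [-∞, 0, 8, -5, -3, -6, -∞]
  [-∞, -∞, 0, -∞, 7, -∞, -12]
  [-∞, -∞, -∞, 0, -∞, -17, -∞]
  [-∞, -∞, -∞, -∞, 0, -∞, -∞]
  [-15, 6, -10, -∞, -32, 0, -∞]
  [-15, -∞, -10, -∞, -32, -∞, 0]
D(2):
  [0, -∞, 5, -∞, -17, -∞, -∞]
  [-∞, 0, 8, -5, -3, -6, -∞]
  [-∞, -∞, 0, -∞, 7, -∞, -12]
  [-∞, -∞, -∞, 0, -∞, -17, -∞]
  [-∞, -∞, -∞, -∞, 0, -∞, -∞]
  [-15, 6, 14, 1, 3, 0, -∞]
  [-15, -∞, -10, -∞, -32, -∞, 0]
D(3):
  [0, -∞, 5, -∞, 12, -∞, -7]
  [-∞, 0, 8, -5, 15, -6, -4]
  [-∞, -∞, 0, -∞, 7, -∞, -12]
  [-∞, -∞, -∞, 0, -∞, -17, -∞]
  [-∞, -∞, -∞, -∞, 0, -∞, -∞]
  [-15, 6, 14, 1, 21, 0, 2]
  [-15, -∞, -10, -∞, -3, -∞, 0]
D(4):
  [0, -∞, 5, -∞, 12, -∞, -7]
  [-∞, 0, 8, -5, 15, -6, -4]
  [-∞, -∞, 0, -∞, 7, -∞, -12]
  [-∞, -∞, -∞, 0, -∞, -17, -∞]
  [-∞, -∞, -∞, -∞, 0, -∞, -∞]
  [-15, 6, 14, 1, 21, 0, 2]
  [-15, -∞, -10, -∞, -3, -∞, 0]
D(5):
  [0, -∞, 5, -∞, 12, -∞, -7]
  [-∞, 0, 8, -5, 15, -6, -4]
  [-∞, -∞, 0, -∞, 7, -∞, -12]
  [-∞, -∞, -∞, 0, -∞, -17, -∞]
  [-∞, -∞, -∞, -∞, 0, -∞, -∞]
  [-15, 6, 14, 1, 21, 0, 2]
  [-15, -∞, -10, -∞, -3, -∞, 0]
D(6):
  [0, -∞, 5, -∞, 12, -∞, -7]
  [-21, 0, 8, -5, 15, -6, -4]
  [-∞, -∞, 0, -∞, 7, -∞, -12]
  [-32, -11, -3, 0, 4, -17, -15]
  [-∞, -∞, -∞, -∞, 0, -∞, -∞]
  [-15, 6, 14, 1, 21, 0, 2]
  [-15, -∞, -10, -∞, -3, -∞, 0]
D(7):
  [0, -∞, 5, -∞, 12, -∞, -7]
  [-19, 0, 8, -5, 15, -6, -4]
  [-27, -∞, 0, -∞, 7, -∞, -12]
  [-30, -11, -3, 0, 4, -17, -15]
  [-∞, -∞, -∞, -∞, 0, -∞, -∞]
  [-13, 6, 14, 1, 21, 0, 2]
  [-15, -∞, -10, -∞, -3, -∞, 0]
Answer: M*[6][3] = 14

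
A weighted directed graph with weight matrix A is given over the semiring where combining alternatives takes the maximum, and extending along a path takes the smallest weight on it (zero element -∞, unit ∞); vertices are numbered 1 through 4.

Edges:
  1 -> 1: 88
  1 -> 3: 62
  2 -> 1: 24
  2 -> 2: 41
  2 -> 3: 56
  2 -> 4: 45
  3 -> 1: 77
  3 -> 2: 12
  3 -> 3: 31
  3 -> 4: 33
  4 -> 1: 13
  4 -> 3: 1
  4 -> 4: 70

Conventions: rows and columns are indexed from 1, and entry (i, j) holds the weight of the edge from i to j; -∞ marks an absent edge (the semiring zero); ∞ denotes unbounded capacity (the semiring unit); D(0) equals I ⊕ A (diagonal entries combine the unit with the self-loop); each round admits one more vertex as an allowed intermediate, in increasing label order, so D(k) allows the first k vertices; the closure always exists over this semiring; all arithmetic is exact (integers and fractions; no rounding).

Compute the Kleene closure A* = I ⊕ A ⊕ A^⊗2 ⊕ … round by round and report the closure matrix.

D(0):
  [∞, -∞, 62, -∞]
  [24, ∞, 56, 45]
  [77, 12, ∞, 33]
  [13, -∞, 1, ∞]
D(1):
  [∞, -∞, 62, -∞]
  [24, ∞, 56, 45]
  [77, 12, ∞, 33]
  [13, -∞, 13, ∞]
D(2):
  [∞, -∞, 62, -∞]
  [24, ∞, 56, 45]
  [77, 12, ∞, 33]
  [13, -∞, 13, ∞]
D(3):
  [∞, 12, 62, 33]
  [56, ∞, 56, 45]
  [77, 12, ∞, 33]
  [13, 12, 13, ∞]
D(4):
  [∞, 12, 62, 33]
  [56, ∞, 56, 45]
  [77, 12, ∞, 33]
  [13, 12, 13, ∞]
Answer: A* = [[∞, 12, 62, 33], [56, ∞, 56, 45], [77, 12, ∞, 33], [13, 12, 13, ∞]]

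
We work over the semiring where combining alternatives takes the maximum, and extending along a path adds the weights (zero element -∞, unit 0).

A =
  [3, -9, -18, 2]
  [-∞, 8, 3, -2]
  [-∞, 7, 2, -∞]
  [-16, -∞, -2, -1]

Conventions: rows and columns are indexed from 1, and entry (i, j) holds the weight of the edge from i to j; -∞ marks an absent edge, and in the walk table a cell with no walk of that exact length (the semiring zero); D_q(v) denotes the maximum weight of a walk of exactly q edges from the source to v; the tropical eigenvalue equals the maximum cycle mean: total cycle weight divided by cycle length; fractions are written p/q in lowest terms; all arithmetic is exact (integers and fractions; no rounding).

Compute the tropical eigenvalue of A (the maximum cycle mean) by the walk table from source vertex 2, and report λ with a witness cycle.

q=0: [-∞, 0, -∞, -∞]
q=1: [-∞, 8, 3, -2]
q=2: [-18, 16, 11, 6]
q=3: [-10, 24, 19, 14]
q=4: [-2, 32, 27, 22]
Optimal cycle mean attained by: cycle 2->2, total 8, length 1.
Answer: λ = 8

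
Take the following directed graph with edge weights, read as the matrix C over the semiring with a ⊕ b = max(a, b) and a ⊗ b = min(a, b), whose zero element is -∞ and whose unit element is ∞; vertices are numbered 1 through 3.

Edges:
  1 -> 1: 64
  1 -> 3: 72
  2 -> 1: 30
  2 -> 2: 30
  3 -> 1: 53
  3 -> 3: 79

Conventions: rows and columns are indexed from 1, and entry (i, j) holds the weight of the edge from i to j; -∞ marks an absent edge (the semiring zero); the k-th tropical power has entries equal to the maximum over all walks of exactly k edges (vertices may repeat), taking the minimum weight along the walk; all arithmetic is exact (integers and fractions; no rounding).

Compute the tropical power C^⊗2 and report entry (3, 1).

C^⊗2:
  [64, -∞, 72]
  [30, 30, 30]
  [53, -∞, 79]
Key observation: the optimum is the walk 3->1->1, with weight 53 min 64 = 53.
Optimal value attained by: walk 3->1->1.
Answer: (C^⊗2)[3][1] = 53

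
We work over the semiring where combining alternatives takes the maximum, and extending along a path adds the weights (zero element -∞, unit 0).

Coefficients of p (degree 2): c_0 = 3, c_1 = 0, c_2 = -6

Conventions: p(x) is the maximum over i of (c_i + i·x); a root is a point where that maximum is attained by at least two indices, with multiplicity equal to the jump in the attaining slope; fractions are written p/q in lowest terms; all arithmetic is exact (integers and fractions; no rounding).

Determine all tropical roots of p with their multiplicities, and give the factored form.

hull edge (i=0, c=3) to (i=1, c=0): slope -3, span 1
hull edge (i=1, c=0) to (i=2, c=-6): slope -6, span 1
Factored form: p(x) = -6 ⊗ (x ⊕ 3) ⊗ (x ⊕ 6)
Answer: roots = 3 (mult 1), 6 (mult 1)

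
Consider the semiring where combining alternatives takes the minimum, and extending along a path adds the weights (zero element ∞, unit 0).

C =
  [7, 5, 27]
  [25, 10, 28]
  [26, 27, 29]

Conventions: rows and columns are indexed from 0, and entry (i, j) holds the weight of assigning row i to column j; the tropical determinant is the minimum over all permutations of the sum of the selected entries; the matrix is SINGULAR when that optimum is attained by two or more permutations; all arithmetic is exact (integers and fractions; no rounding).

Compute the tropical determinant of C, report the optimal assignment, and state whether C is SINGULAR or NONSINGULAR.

σ = (0, 1, 2): 7 + 10 + 29 = 46
σ = (0, 2, 1): 7 + 28 + 27 = 62
σ = (1, 0, 2): 5 + 25 + 29 = 59
σ = (1, 2, 0): 5 + 28 + 26 = 59
σ = (2, 0, 1): 27 + 25 + 27 = 79
σ = (2, 1, 0): 27 + 10 + 26 = 63
Optimal value attained by: σ = (0, 1, 2).
Answer: det⊕(C) = 46; verdict: NONSINGULAR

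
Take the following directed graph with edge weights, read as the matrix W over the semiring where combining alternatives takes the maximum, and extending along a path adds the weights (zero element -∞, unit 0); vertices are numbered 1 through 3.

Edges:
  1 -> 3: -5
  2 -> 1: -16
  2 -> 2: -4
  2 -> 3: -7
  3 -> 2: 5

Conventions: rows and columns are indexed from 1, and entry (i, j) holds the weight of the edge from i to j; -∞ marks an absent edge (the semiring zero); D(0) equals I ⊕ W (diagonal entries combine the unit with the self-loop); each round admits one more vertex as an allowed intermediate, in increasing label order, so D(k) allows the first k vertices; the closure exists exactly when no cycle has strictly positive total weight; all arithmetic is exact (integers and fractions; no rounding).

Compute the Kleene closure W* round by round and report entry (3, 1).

D(0):
  [0, -∞, -5]
  [-16, 0, -7]
  [-∞, 5, 0]
D(1):
  [0, -∞, -5]
  [-16, 0, -7]
  [-∞, 5, 0]
D(2):
  [0, -∞, -5]
  [-16, 0, -7]
  [-11, 5, 0]
D(3):
  [0, 0, -5]
  [-16, 0, -7]
  [-11, 5, 0]
Answer: W*[3][1] = -11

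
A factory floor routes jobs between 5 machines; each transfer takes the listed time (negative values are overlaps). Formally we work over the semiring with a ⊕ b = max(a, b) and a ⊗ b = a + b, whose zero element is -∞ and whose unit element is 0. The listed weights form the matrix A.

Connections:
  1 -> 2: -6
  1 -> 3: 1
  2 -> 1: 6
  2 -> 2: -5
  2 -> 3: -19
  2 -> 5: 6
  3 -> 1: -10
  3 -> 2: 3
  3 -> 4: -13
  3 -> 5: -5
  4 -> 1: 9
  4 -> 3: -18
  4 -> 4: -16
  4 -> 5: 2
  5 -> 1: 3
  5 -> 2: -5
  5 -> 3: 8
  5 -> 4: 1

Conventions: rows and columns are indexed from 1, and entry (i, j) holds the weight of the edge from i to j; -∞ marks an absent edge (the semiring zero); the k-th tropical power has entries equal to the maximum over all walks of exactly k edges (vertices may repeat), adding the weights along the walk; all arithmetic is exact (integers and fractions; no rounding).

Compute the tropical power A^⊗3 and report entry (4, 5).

A^⊗2:
  [0, 4, -25, -12, 0]
  [9, 1, 14, 7, 1]
  [9, -2, 3, -4, 9]
  [5, 3, 10, 3, -14]
  [10, 11, 4, -5, 3]
A^⊗3:
  [10, -1, 8, 1, 10]
  [16, 17, 10, 2, 9]
  [12, 6, 17, 10, 4]
  [12, 13, 6, -3, 9]
  [17, 7, 11, 4, 17]
Key observation: the optimum is the walk 4->1->2->5, with weight 9 + (-6) + 6 = 9.
Optimal value attained by: walk 4->1->2->5.
Answer: (A^⊗3)[4][5] = 9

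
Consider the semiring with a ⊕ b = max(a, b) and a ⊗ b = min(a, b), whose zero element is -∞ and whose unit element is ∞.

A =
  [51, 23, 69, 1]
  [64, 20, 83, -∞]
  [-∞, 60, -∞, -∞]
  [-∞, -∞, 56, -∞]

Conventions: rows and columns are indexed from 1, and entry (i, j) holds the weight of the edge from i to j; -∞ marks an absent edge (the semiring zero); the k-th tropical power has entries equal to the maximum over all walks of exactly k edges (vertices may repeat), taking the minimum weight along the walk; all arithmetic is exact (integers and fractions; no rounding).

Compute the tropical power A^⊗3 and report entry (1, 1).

A^⊗2:
  [51, 60, 51, 1]
  [51, 60, 64, 1]
  [60, 20, 60, -∞]
  [-∞, 56, -∞, -∞]
A^⊗3:
  [60, 51, 60, 1]
  [60, 60, 60, 1]
  [51, 60, 60, 1]
  [56, 20, 56, -∞]
Key observation: the optimum is the walk 1->3->2->1, with weight 69 min 60 min 64 = 60.
Optimal value attained by: walk 1->3->2->1.
Answer: (A^⊗3)[1][1] = 60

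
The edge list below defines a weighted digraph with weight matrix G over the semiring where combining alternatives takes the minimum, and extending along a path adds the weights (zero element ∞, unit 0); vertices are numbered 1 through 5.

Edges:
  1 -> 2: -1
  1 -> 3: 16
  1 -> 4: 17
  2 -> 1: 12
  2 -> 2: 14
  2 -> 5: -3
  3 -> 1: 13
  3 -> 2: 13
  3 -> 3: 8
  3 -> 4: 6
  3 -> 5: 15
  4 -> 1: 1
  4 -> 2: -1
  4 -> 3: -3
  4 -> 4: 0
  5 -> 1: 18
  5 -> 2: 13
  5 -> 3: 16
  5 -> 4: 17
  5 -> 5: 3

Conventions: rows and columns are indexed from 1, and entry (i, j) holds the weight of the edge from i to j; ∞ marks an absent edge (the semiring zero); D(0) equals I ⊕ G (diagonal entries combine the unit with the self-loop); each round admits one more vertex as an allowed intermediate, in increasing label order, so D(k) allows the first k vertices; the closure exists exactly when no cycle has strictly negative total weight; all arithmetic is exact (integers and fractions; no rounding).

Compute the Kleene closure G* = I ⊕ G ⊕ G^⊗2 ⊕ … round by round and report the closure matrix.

D(0):
  [0, -1, 16, 17, ∞]
  [12, 0, ∞, ∞, -3]
  [13, 13, 0, 6, 15]
  [1, -1, -3, 0, ∞]
  [18, 13, 16, 17, 0]
D(1):
  [0, -1, 16, 17, ∞]
  [12, 0, 28, 29, -3]
  [13, 12, 0, 6, 15]
  [1, -1, -3, 0, ∞]
  [18, 13, 16, 17, 0]
D(2):
  [0, -1, 16, 17, -4]
  [12, 0, 28, 29, -3]
  [13, 12, 0, 6, 9]
  [1, -1, -3, 0, -4]
  [18, 13, 16, 17, 0]
D(3):
  [0, -1, 16, 17, -4]
  [12, 0, 28, 29, -3]
  [13, 12, 0, 6, 9]
  [1, -1, -3, 0, -4]
  [18, 13, 16, 17, 0]
D(4):
  [0, -1, 14, 17, -4]
  [12, 0, 26, 29, -3]
  [7, 5, 0, 6, 2]
  [1, -1, -3, 0, -4]
  [18, 13, 14, 17, 0]
D(5):
  [0, -1, 10, 13, -4]
  [12, 0, 11, 14, -3]
  [7, 5, 0, 6, 2]
  [1, -1, -3, 0, -4]
  [18, 13, 14, 17, 0]
Answer: G* = [[0, -1, 10, 13, -4], [12, 0, 11, 14, -3], [7, 5, 0, 6, 2], [1, -1, -3, 0, -4], [18, 13, 14, 17, 0]]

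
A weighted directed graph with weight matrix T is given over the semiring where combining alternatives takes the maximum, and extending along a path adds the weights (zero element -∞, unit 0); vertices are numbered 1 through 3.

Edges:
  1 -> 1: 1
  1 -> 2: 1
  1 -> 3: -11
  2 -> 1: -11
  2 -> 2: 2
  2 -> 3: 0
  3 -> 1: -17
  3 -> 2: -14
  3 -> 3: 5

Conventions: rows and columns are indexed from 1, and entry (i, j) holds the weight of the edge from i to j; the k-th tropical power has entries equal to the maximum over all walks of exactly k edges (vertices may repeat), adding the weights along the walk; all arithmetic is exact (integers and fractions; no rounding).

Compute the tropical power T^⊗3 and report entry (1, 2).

T^⊗2:
  [2, 3, 1]
  [-9, 4, 5]
  [-12, -9, 10]
T^⊗3:
  [3, 5, 6]
  [-7, 6, 10]
  [-7, -4, 15]
Key observation: the optimum is the walk 1->2->2->2, with weight 1 + 2 + 2 = 5.
Optimal value attained by: walk 1->2->2->2.
Answer: (T^⊗3)[1][2] = 5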